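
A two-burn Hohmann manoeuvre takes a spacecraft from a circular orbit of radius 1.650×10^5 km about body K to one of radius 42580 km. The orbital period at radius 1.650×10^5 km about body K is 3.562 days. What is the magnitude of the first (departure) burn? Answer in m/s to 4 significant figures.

From Kepler's third law T² = 4π²r³/μ at r = 1.650×10^5 km, T = 3.562 days = 3.562 × 86400 s = 3.077568×10^5 s: μ = 4π²r³/T² = 1.87239×10^6 km³/s².
Transfer-ellipse semi-major axis a_t = (r₁ + r₂)/2 = (1.650×10^5 + 42580)/2 = 1.0379×10^5 km.
Circular speed at r = 1.650×10^5 km: v_c = √(μ/r) = 3.369 km/s.
Transfer-orbit speed at the same r (vis-viva, a = a_t): v_t = √[μ(2/r − 1/a_t)] = 2.158 km/s.
Δv₁ = |v_t − v_c| = |2.158 − 3.369| = 1.211 km/s.

Δv₁ = 1211 m/s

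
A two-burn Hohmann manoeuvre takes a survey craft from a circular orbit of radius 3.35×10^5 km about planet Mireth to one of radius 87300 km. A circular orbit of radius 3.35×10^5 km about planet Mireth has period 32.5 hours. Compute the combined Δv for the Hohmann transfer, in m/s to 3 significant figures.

From Kepler's third law T² = 4π²r³/μ at r = 3.35×10^5 km, T = 32.5 hours = 32.5 × 3600 s = 1.170×10^5 s: μ = 4π²r³/T² = 1.08423×10^8 km³/s².
The Hohmann ellipse has a_t = (r₁ + r₂)/2 = 2.1115×10^5 km.
At r₁ the circular-orbit speed is v₁ = √(μ/r₁) = 17.99032 km/s.
Transfer-orbit speed at r₁ (vis-viva): v_a = √[μ(2/r₁ − 1/a_t)] = 11.56779 km/s.
First burn Δv₁ = |v_a − v₁| = 6.423 km/s.
Circular speed at r₂: v₂ = √(μ/r₂) = 35.2415 km/s.
Transfer-orbit speed at r₂: v_p = √[μ(2/r₂ − 1/a_t)] = 44.3896 km/s.
Second burn Δv₂ = |v₂ − v_p| = 9.148 km/s.
Δv = Δv₁ + Δv₂ = 6.423 + 9.148 = 15.57 km/s.

Δv = 15600 m/s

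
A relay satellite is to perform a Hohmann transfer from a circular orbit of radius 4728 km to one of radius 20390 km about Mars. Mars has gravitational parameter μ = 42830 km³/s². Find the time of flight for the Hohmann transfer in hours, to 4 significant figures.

Transfer-ellipse semi-major axis a_t = (r₁ + r₂)/2 = (4728 + 20390)/2 = 12559 km.
By Kepler's third law the transfer-orbit period is T = 2π√(a_t³/μ), so t = T/2 = 21365 s.
Converting: 21365 s ÷ 3600 s/hour = 5.935 hours.

t = 5.935 hours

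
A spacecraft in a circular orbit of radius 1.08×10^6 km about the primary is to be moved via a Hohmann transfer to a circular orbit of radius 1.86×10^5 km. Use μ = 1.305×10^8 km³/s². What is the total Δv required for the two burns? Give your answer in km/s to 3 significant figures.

Δv = 13.1 km/s

Transfer-ellipse semi-major axis a_t = (r₁ + r₂)/2 = (1.080×10^6 + 1.860×10^5)/2 = 6.330×10^5 km.
At r₁ the circular-orbit speed is v₁ = √(μ/r₁) = 10.99242 km/s.
Transfer-orbit speed at r₁ (v² = μ(2/r − 1/a)): v_a = √[μ(2/r₁ − 1/a_t)] = 5.958652 km/s.
First burn Δv₁ = |v_a − v₁| = 5.0338 km/s.
Circular speed at r₂: v₂ = √(μ/r₂) = 26.4880 km/s.
Transfer-orbit speed at r₂: v_p = √[μ(2/r₂ − 1/a_t)] = 34.5986 km/s.
Second burn Δv₂ = |v₂ − v_p| = 8.1106 km/s.
Δv = Δv₁ + Δv₂ = 5.0338 + 8.1106 = 13.14 km/s.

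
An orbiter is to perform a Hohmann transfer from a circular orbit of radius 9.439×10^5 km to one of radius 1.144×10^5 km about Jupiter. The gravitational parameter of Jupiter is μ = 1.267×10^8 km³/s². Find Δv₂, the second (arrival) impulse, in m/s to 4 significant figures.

Δv₂ = 11170 m/s

Transfer-ellipse semi-major axis a_t = (r₁ + r₂)/2 = (9.439×10^5 + 1.144×10^5)/2 = 5.2915×10^5 km.
On the circular orbit at r = 1.144×10^5 km, v_c = √(μ/r) = 33.28 km/s.
Vis-viva on the transfer ellipse at r = 1.144×10^5 km gives v_t = √[μ(2/r − 1/a_t)] = 44.45 km/s.
Δv₂ = |v_t − v_c| = |44.45 − 33.28| = 11.17 km/s.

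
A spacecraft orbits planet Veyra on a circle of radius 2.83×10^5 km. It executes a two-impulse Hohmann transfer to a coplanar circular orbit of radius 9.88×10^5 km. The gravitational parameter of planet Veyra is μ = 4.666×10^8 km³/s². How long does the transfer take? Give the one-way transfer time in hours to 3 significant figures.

t = 20.5 hours

Semi-major axis of the transfer orbit: a_t = (2.830×10^5 + 9.880×10^5)/2 = 6.355×10^5 km.
By Kepler's third law the transfer-orbit period is T = 2π√(a_t³/μ), so t = T/2 = 73680 s.
Converting: 73680 s ÷ 3600 s/hour = 20.5 hours.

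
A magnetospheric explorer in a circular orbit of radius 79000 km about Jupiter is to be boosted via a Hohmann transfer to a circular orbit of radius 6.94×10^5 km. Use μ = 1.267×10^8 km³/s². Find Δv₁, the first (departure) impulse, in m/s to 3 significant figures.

Δv₁ = 13600 m/s

Semi-major axis of the transfer orbit: a_t = (79000 + 6.940×10^5)/2 = 3.865×10^5 km.
On the circular orbit at r = 79000 km, v_c = √(μ/r) = 40.047 km/s.
Vis-viva on the transfer ellipse at r = 79000 km gives v_t = √[μ(2/r − 1/a_t)] = 53.664 km/s.
Δv₁ = |v_t − v_c| = |53.664 − 40.047| = 13.62 km/s.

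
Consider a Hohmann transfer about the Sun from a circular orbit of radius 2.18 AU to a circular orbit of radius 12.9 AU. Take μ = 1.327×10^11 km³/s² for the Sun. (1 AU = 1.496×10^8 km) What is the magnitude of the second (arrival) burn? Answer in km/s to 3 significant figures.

In km: r₁ = 2.18 × 1.496×10^8 = 3.26128×10^8 km; r₂ = 12.9 × 1.496×10^8 = 1.92984×10^9 km.
Semi-major axis of the transfer orbit: a_t = (3.26128×10^8 + 1.92984×10^9)/2 = 1.127984×10^9 km.
On the circular orbit at r = 1.92984×10^9 km, v_c = √(μ/r) = 8.29230 km/s.
Transfer-orbit speed at the same r (vis-viva, a = a_t): v_t = √[μ(2/r − 1/a_t)] = 4.45879 km/s.
Δv₂ = |v_t − v_c| = |4.45879 − 8.29230| = 3.834 km/s.

Δv₂ = 3.83 km/s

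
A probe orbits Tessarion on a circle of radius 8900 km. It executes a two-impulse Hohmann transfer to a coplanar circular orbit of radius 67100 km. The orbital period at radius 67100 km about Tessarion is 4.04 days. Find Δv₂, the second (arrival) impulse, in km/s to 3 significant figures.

From Kepler's third law T² = 4π²r³/μ at r = 67100 km, T = 4.04 days = 4.04 × 86400 s = 3.49056×10^5 s: μ = 4π²r³/T² = 97889.7 km³/s².
Transfer-ellipse semi-major axis a_t = (r₁ + r₂)/2 = (8900 + 67100)/2 = 38000 km.
On the circular orbit at r = 67100 km, v_c = √(μ/r) = 1.2078 km/s.
Transfer-orbit speed at the same r (vis-viva, a = a_t): v_t = √[μ(2/r − 1/a_t)] = 0.58453 km/s.
Δv₂ = |v_t − v_c| = |0.58453 − 1.2078| = 0.6233 km/s.

Δv₂ = 0.623 km/s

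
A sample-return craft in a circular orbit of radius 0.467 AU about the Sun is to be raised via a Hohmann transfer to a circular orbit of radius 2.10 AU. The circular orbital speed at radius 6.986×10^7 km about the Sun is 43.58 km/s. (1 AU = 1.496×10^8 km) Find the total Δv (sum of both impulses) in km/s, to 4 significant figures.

Δv = 20.32 km/s

From the circular-orbit relation v² = μ/r at r = 6.986×10^7 km: μ = v²r = (43.58)² × 6.986×10^7 = 1.32679×10^11 km³/s².
In km: r₁ = 0.467 × 1.496×10^8 = 6.98632×10^7 km; r₂ = 2.10 × 1.496×10^8 = 3.1416×10^8 km.
Semi-major axis of the transfer orbit: a_t = (6.98632×10^7 + 3.1416×10^8)/2 = 1.920116×10^8 km.
At r₁ the circular-orbit speed is v₁ = √(μ/r₁) = 43.579 km/s.
Transfer-orbit speed at r₁ (vis-viva): v_p = √[μ(2/r₁ − 1/a_t)] = 55.743 km/s.
First burn Δv₁ = |v_p − v₁| = 12.164 km/s.
At r₂, v₂ = √(μ/r₂) = 20.55067 km/s.
Transfer-orbit speed at r₂: v_a = √[μ(2/r₂ − 1/a_t)] = 12.39614 km/s.
Second burn Δv₂ = |v₂ − v_a| = 8.1545 km/s.
Δv = Δv₁ + Δv₂ = 12.164 + 8.1545 = 20.32 km/s.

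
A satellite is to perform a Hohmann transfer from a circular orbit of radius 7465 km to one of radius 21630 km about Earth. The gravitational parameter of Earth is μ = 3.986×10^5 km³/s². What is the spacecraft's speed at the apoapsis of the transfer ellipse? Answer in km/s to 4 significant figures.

The Hohmann ellipse has a_t = (r₁ + r₂)/2 = 14547.5 km.
At apoapsis, r = 21630 km.
Applying v² = μ(2/r − 1/a_t): v = 3.075 km/s.

v = 3.075 km/s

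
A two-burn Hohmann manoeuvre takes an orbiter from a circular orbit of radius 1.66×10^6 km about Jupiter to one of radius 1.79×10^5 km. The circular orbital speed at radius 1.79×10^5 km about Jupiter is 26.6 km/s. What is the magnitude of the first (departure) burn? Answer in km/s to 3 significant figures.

Δv₁ = 4.88 km/s

From the circular-orbit relation v² = μ/r at r = 1.79×10^5 km: μ = v²r = (26.6)² × 1.79×10^5 = 1.26653×10^8 km³/s².
The Hohmann ellipse has a_t = (r₁ + r₂)/2 = 9.195×10^5 km.
Circular speed at r = 1.660×10^6 km: v_c = √(μ/r) = 8.735 km/s.
Transfer-orbit speed at the same r (vis-viva, a = a_t): v_t = √[μ(2/r − 1/a_t)] = 3.854 km/s.
Δv₁ = |v_t − v_c| = |3.854 − 8.735| = 4.881 km/s.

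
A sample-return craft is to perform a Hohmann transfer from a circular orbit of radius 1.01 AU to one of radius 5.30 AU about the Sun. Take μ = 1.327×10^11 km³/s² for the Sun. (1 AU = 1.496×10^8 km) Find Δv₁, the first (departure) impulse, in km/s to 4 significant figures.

In km: r₁ = 1.01 × 1.496×10^8 = 1.51096×10^8 km; r₂ = 5.30 × 1.496×10^8 = 7.9288×10^8 km.
Semi-major axis of the transfer orbit: a_t = (1.51096×10^8 + 7.9288×10^8)/2 = 4.71988×10^8 km.
Circular speed at r = 1.51096×10^8 km: v_c = √(μ/r) = 29.635 km/s.
Transfer-orbit speed at the same r (vis-viva, a = a_t): v_t = √[μ(2/r − 1/a_t)] = 38.410 km/s.
Δv₁ = |v_t − v_c| = |38.410 − 29.635| = 8.775 km/s.

Δv₁ = 8.775 km/s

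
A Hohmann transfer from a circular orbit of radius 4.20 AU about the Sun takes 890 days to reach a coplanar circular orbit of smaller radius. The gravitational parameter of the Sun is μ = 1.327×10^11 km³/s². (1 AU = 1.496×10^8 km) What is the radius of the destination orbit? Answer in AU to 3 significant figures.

In km: r₁ = 4.20 × 1.496×10^8 = 6.2832×10^8 km.
Transfer time t = 890 days = 7.6896×10^7 s, and t = π√(a_t³/μ).
So a_t = (μ t²/π²)^(1/3) = (1.327×10^11 × (7.6896×10^7)² / π²)^(1/3) = 4.2999×10^8 km.
Since a_t = (r₁ + r₂)/2, r₂ = 2a_t − r₁ = 2×4.2999×10^8 − 6.2832×10^8 = 2.3166×10^8 km.
In AU: r₂ = 2.3166×10^8 / 1.496×10^8 = 1.55 AU.

r₂ = 1.55 AU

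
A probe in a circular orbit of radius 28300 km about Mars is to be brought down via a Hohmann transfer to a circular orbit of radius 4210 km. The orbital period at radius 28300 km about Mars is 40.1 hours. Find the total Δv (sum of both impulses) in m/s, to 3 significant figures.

From Kepler's third law T² = 4π²r³/μ at r = 28300 km, T = 40.1 hours = 40.1 × 3600 s = 1.4436×10^5 s: μ = 4π²r³/T² = 42936.4 km³/s².
The Hohmann ellipse has a_t = (r₁ + r₂)/2 = 16255 km.
Circular speed at r₁: v₁ = √(μ/r₁) = √(42936.4/28300) = 1.23174 km/s.
On the transfer ellipse at r₁, v² = μ(2/r − 1/a) gives v_a = √[μ(2/r₁ − 1/a_t)] = 0.626855 km/s.
First burn Δv₁ = |v_a − v₁| = 0.6049 km/s.
Circular speed at r₂: v₂ = √(μ/r₂) = 3.194 km/s.
Transfer-orbit speed at r₂: v_p = √[μ(2/r₂ − 1/a_t)] = 4.214 km/s.
Second burn Δv₂ = |v₂ − v_p| = 1.020 km/s.
Δv = Δv₁ + Δv₂ = 0.6049 + 1.020 = 1.625 km/s.

Δv = 1630 m/s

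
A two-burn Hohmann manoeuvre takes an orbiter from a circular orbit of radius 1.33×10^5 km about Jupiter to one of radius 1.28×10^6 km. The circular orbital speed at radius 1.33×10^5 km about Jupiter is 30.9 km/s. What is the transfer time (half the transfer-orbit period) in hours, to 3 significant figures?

From the circular-orbit relation v² = μ/r at r = 1.33×10^5 km: μ = v²r = (30.9)² × 1.33×10^5 = 1.26990×10^8 km³/s².
Semi-major axis of the transfer orbit: a_t = (1.330×10^5 + 1.280×10^6)/2 = 7.065×10^5 km.
Half the transfer-orbit period gives t = π√(a_t³/μ) = 1.656×10^5 s.
Converting: 1.656×10^5 s ÷ 3600 s/hour = 46.0 hours.

t = 46.0 hours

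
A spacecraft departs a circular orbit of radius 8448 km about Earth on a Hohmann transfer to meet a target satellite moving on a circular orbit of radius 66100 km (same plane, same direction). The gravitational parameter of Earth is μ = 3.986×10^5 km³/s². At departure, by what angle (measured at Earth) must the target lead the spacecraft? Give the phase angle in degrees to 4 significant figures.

Transfer-ellipse semi-major axis a_t = (r₁ + r₂)/2 = (8448 + 66100)/2 = 37274 km.
Transfer time t = π√(a_t³/μ) = 35810 s.
The target's mean motion on its circular orbit is ω₂ = √(μ/r₂³) = 3.715×10^-5 rad/s.
Angle swept by the target during transfer: ω₂·t = 1.3303 rad = 76.22°.
Arrival is 180° from departure on the ellipse, so φ = 180° − 76.22° = 103.8°.

φ = 103.8°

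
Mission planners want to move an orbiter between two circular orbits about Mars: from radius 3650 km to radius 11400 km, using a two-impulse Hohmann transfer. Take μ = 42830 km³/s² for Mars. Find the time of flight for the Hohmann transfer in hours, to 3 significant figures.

t = 2.75 hours

Transfer-ellipse semi-major axis a_t = (r₁ + r₂)/2 = (3650 + 11400)/2 = 7525 km.
Transfer time t = π√(a_t³/μ) = π√((7525)³ / 42830) = 9909 s.
Converting: 9909 s ÷ 3600 s/hour = 2.75 hours.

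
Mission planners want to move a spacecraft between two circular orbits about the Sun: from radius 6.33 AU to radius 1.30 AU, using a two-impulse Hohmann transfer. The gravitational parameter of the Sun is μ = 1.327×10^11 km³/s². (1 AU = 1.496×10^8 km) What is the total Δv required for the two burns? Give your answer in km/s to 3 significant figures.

In km: r₁ = 6.33 × 1.496×10^8 = 9.46968×10^8 km; r₂ = 1.30 × 1.496×10^8 = 1.9448×10^8 km.
Semi-major axis of the transfer orbit: a_t = (9.46968×10^8 + 1.9448×10^8)/2 = 5.70724×10^8 km.
At r₁ the circular-orbit speed is v₁ = √(μ/r₁) = 11.8377 km/s.
Transfer-orbit speed at r₁ (vis-viva): v_a = √[μ(2/r₁ − 1/a_t)] = 6.91023 km/s.
First burn Δv₁ = |v_a − v₁| = 4.927 km/s.
Circular speed at r₂: v₂ = √(μ/r₂) = 26.121 km/s.
Transfer-orbit speed at r₂: v_p = √[μ(2/r₂ − 1/a_t)] = 33.647 km/s.
Second burn Δv₂ = |v₂ − v_p| = 7.526 km/s.
Total Δv = Δv₁ + Δv₂ = 12.45 km/s.

Δv = 12.5 km/s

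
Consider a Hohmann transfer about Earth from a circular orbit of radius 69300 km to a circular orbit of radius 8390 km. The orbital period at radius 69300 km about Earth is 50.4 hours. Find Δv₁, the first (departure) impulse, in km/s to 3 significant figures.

Δv₁ = 1.28 km/s

From Kepler's third law T² = 4π²r³/μ at r = 69300 km, T = 50.4 hours = 50.4 × 3600 s = 1.8144×10^5 s: μ = 4π²r³/T² = 3.99111×10^5 km³/s².
Semi-major axis of the transfer orbit: a_t = (69300 + 8390)/2 = 38845 km.
Circular speed at r = 69300 km: v_c = √(μ/r) = 2.400 km/s.
Transfer-orbit speed at the same r (vis-viva, a = a_t): v_t = √[μ(2/r − 1/a_t)] = 1.115 km/s.
Δv₁ = |v_t − v_c| = |1.115 − 2.400| = 1.285 km/s.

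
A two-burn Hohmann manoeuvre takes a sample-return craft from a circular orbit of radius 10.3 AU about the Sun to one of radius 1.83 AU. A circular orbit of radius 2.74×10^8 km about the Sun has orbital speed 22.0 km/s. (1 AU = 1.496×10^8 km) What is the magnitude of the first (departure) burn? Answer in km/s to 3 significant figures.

From the circular-orbit relation v² = μ/r at r = 2.74×10^8 km: μ = v²r = (22.0)² × 2.74×10^8 = 1.32616×10^11 km³/s².
In km: r₁ = 10.3 × 1.496×10^8 = 1.54088×10^9 km; r₂ = 1.83 × 1.496×10^8 = 2.73768×10^8 km.
Transfer-ellipse semi-major axis a_t = (r₁ + r₂)/2 = (1.54088×10^9 + 2.73768×10^8)/2 = 9.07324×10^8 km.
On the circular orbit at r = 1.54088×10^9 km, v_c = √(μ/r) = 9.277 km/s.
Vis-viva on the transfer ellipse at r = 1.54088×10^9 km gives v_t = √[μ(2/r − 1/a_t)] = 5.096 km/s.
Δv₁ = |v_t − v_c| = |5.096 − 9.277| = 4.181 km/s.

Δv₁ = 4.18 km/s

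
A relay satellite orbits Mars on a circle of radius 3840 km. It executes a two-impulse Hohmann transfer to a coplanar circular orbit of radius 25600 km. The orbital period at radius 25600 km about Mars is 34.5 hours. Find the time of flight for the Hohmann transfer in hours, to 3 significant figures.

t = 7.52 hours

From Kepler's third law T² = 4π²r³/μ at r = 25600 km, T = 34.5 hours = 34.5 × 3600 s = 1.242×10^5 s: μ = 4π²r³/T² = 42937.5 km³/s².
Semi-major axis of the transfer orbit: a_t = (3840 + 25600)/2 = 14720 km.
Half the transfer-orbit period gives t = π√(a_t³/μ) = 27080 s.
Converting: 27080 s ÷ 3600 s/hour = 7.52 hours.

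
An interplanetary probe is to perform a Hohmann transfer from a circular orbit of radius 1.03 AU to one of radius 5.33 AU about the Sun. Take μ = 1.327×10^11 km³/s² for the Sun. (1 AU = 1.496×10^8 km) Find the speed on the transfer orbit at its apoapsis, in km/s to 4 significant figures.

In km: r₁ = 1.03 × 1.496×10^8 = 1.54088×10^8 km; r₂ = 5.33 × 1.496×10^8 = 7.97368×10^8 km.
Transfer-ellipse semi-major axis a_t = (r₁ + r₂)/2 = (1.54088×10^8 + 7.97368×10^8)/2 = 4.75728×10^8 km.
The apoapsis of the transfer ellipse is at r = 7.97368×10^8 km.
Vis-viva: v = √[μ(2/r − 1/a_t)] = √[1.327×10^11 × (2/7.97368×10^8 − 1/4.75728×10^8)] = 7.342 km/s.

v = 7.342 km/s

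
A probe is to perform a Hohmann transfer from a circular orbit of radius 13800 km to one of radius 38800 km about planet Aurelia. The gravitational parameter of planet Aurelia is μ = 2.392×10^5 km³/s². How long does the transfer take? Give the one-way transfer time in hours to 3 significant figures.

t = 7.61 hours

Transfer-ellipse semi-major axis a_t = (r₁ + r₂)/2 = (13800 + 38800)/2 = 26300 km.
By Kepler's third law the transfer-orbit period is T = 2π√(a_t³/μ), so t = T/2 = 27400 s.
Converting: 27400 s ÷ 3600 s/hour = 7.61 hours.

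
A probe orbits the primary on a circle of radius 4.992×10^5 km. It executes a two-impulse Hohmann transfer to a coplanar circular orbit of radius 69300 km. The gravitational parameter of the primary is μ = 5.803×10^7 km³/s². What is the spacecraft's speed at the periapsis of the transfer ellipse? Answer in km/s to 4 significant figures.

v = 38.35 km/s

The Hohmann ellipse has a_t = (r₁ + r₂)/2 = 2.8425×10^5 km.
The periapsis of the transfer ellipse is at r = 69300 km.
Applying v² = μ(2/r − 1/a_t): v = 38.35 km/s.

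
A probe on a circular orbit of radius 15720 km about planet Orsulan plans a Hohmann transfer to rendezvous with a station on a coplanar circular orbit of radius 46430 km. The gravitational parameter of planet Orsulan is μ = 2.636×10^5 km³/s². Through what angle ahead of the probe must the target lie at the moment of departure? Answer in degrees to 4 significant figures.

Transfer-ellipse semi-major axis a_t = (r₁ + r₂)/2 = (15720 + 46430)/2 = 31075 km.
The half-period of the transfer ellipse is t = π√(a_t³/μ) = 33520 s.
Target angular speed ω₂ = √(μ/r₂³) = 5.132×10^-5 rad/s.
Angle swept by the target during transfer: ω₂·t = 1.7202 rad = 98.56°.
Arrival is 180° from departure on the ellipse, so φ = 180° − 98.56° = 81.44°.

φ = 81.44°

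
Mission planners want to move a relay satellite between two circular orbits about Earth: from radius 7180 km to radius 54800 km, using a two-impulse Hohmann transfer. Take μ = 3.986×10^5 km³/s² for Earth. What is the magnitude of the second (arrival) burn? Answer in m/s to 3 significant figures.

Semi-major axis of the transfer orbit: a_t = (7180 + 54800)/2 = 30990 km.
On the circular orbit at r = 54800 km, v_c = √(μ/r) = 2.697 km/s.
Transfer-orbit speed at the same r (vis-viva, a = a_t): v_t = √[μ(2/r − 1/a_t)] = 1.298 km/s.
Δv₂ = |v_t − v_c| = |1.298 − 2.697| = 1.399 km/s.

Δv₂ = 1400 m/s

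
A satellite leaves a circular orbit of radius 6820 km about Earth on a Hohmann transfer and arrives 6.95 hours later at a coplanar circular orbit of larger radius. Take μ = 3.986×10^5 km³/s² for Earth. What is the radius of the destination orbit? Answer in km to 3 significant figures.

r₂ = 51900 km

Transfer time t = 6.95 hours = 25020 s, and t = π√(a_t³/μ).
So a_t = (μ t²/π²)^(1/3) = (3.986×10^5 × (25020)² / π²)^(1/3) = 29350 km.
Since a_t = (r₁ + r₂)/2, r₂ = 2a_t − r₁ = 2×29350 − 6820 = 51880 km.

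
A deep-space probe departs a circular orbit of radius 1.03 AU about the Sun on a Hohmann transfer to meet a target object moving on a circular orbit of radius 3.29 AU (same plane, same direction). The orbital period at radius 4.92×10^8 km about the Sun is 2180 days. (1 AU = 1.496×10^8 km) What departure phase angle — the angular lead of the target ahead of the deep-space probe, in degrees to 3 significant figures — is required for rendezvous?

From Kepler's third law T² = 4π²r³/μ at r = 4.92×10^8 km, T = 2180 days = 2180 × 86400 s = 1.88352×10^8 s: μ = 4π²r³/T² = 1.32530×10^11 km³/s².
In km: r₁ = 1.03 × 1.496×10^8 = 1.54088×10^8 km; r₂ = 3.29 × 1.496×10^8 = 4.92184×10^8 km.
The Hohmann ellipse has a_t = (r₁ + r₂)/2 = 3.23136×10^8 km.
Transfer time t = π√(a_t³/μ) = 5.0126872×10^7 s.
Target angular speed ω₂ = √(μ/r₂³) = 3.3340035×10^-8 rad/s.
Angle swept by the target during transfer: ω₂·t = 1.671232 rad = 95.755°.
The deep-space probe traverses 180° on the transfer ellipse, so the target must lead by 180° − 95.755° = 84.2°.

φ = 84.2°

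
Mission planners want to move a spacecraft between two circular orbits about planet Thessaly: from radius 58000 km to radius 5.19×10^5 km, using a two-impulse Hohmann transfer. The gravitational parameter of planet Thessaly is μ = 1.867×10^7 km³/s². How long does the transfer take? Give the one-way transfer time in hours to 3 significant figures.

Semi-major axis of the transfer orbit: a_t = (58000 + 5.190×10^5)/2 = 2.885×10^5 km.
By Kepler's third law the transfer-orbit period is T = 2π√(a_t³/μ), so t = T/2 = 1.127×10^5 s.
Converting: 1.127×10^5 s ÷ 3600 s/hour = 31.3 hours.

t = 31.3 hours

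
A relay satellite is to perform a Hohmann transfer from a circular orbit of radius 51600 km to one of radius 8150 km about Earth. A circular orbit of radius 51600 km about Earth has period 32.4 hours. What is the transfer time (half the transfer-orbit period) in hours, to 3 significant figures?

t = 7.14 hours

From Kepler's third law T² = 4π²r³/μ at r = 51600 km, T = 32.4 hours = 32.4 × 3600 s = 1.1664×10^5 s: μ = 4π²r³/T² = 3.98670×10^5 km³/s².
Transfer-ellipse semi-major axis a_t = (r₁ + r₂)/2 = (51600 + 8150)/2 = 29875 km.
Half the transfer-orbit period gives t = π√(a_t³/μ) = 25690 s.
Converting: 25690 s ÷ 3600 s/hour = 7.14 hours.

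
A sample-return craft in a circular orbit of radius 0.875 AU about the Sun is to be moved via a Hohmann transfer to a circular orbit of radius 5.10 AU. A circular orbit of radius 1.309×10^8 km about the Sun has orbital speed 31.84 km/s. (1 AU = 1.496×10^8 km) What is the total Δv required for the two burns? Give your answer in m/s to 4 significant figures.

Δv = 15810 m/s

From the circular-orbit relation v² = μ/r at r = 1.309×10^8 km: μ = v²r = (31.84)² × 1.309×10^8 = 1.32705×10^11 km³/s².
In km: r₁ = 0.875 × 1.496×10^8 = 1.309×10^8 km; r₂ = 5.10 × 1.496×10^8 = 7.6296×10^8 km.
Semi-major axis of the transfer orbit: a_t = (1.309×10^8 + 7.6296×10^8)/2 = 4.4693×10^8 km.
Circular speed at r₁: v₁ = √(μ/r₁) = √(1.32705×10^11/1.309×10^8) = 31.840 km/s.
Transfer-orbit speed at r₁ (v² = μ(2/r − 1/a)): v_p = √[μ(2/r₁ − 1/a_t)] = 41.601 km/s.
First burn Δv₁ = |v_p − v₁| = 9.761 km/s.
At r₂, v₂ = √(μ/r₂) = 13.188 km/s.
Transfer-orbit speed at r₂: v_a = √[μ(2/r₂ − 1/a_t)] = 7.1374 km/s.
Second burn Δv₂ = |v₂ − v_a| = 6.051 km/s.
Δv = Δv₁ + Δv₂ = 9.761 + 6.051 = 15.81 km/s.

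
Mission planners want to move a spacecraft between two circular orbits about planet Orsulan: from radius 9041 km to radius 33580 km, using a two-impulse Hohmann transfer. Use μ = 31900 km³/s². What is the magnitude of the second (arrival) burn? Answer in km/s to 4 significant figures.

Δv₂ = 0.3398 km/s

Semi-major axis of the transfer orbit: a_t = (9041 + 33580)/2 = 21310.5 km.
On the circular orbit at r = 33580 km, v_c = √(μ/r) = 0.97466 km/s.
Transfer-orbit speed at the same r (vis-viva, a = a_t): v_t = √[μ(2/r − 1/a_t)] = 0.63484 km/s.
Δv₂ = |v_t − v_c| = |0.63484 − 0.97466| = 0.3398 km/s.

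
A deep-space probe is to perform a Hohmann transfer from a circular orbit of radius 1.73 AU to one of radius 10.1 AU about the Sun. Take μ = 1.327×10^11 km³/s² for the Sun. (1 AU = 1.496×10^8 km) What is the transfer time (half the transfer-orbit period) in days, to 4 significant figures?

In km: r₁ = 1.73 × 1.496×10^8 = 2.58808×10^8 km; r₂ = 10.1 × 1.496×10^8 = 1.51096×10^9 km.
The Hohmann ellipse has a_t = (r₁ + r₂)/2 = 8.84884×10^8 km.
Half the transfer-orbit period gives t = π√(a_t³/μ) = 2.270×10^8 s.
Converting: 2.270×10^8 s ÷ 86400 s/day = 2627 days.

t = 2627 days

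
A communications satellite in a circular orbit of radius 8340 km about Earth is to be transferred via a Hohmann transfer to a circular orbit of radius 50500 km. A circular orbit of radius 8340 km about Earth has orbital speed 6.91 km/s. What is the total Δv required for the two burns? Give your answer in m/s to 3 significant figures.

Δv = 3460 m/s

From the circular-orbit relation v² = μ/r at r = 8340 km: μ = v²r = (6.91)² × 8340 = 3.98219×10^5 km³/s².
Semi-major axis of the transfer orbit: a_t = (8340 + 50500)/2 = 29420 km.
Circular speed at r₁: v₁ = √(μ/r₁) = √(3.98219×10^5/8340) = 6.910 km/s.
Transfer-orbit speed at r₁ (vis-viva): v_p = √[μ(2/r₁ − 1/a_t)] = 9.053 km/s.
First burn Δv₁ = |v_p − v₁| = 2.143 km/s.
At r₂, v₂ = √(μ/r₂) = 2.808 km/s.
Transfer-orbit speed at r₂: v_a = √[μ(2/r₂ − 1/a_t)] = 1.495 km/s.
Second burn Δv₂ = |v₂ − v_a| = 1.313 km/s.
Total Δv = Δv₁ + Δv₂ = 3.456 km/s.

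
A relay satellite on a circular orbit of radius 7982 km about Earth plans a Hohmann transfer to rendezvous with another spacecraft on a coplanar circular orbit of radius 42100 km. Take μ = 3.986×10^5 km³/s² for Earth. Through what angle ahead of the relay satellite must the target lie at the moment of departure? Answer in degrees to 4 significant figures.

φ = 97.43°

Semi-major axis of the transfer orbit: a_t = (7982 + 42100)/2 = 25041 km.
Transfer time t = π√(a_t³/μ) = 19718 s.
The target's mean motion on its circular orbit is ω₂ = √(μ/r₂³) = 7.3088×10^-5 rad/s.
Angle swept by the target during transfer: ω₂·t = 1.4411 rad = 82.57°.
The relay satellite traverses 180° on the transfer ellipse, so the target must lead by 180° − 82.57° = 97.43°.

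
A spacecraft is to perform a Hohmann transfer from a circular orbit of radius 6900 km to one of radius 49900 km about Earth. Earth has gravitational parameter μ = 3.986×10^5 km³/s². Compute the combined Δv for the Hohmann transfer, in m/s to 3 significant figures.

Δv = 3910 m/s

The Hohmann ellipse has a_t = (r₁ + r₂)/2 = 28400 km.
At r₁ the circular-orbit speed is v₁ = √(μ/r₁) = 7.60053 km/s.
On the transfer ellipse at r₁, vis-viva gives v_p = √[μ(2/r₁ − 1/a_t)] = 10.0748 km/s.
First burn Δv₁ = |v_p − v₁| = 2.474 km/s.
At r₂, v₂ = √(μ/r₂) = 2.826 km/s.
Transfer-orbit speed at r₂: v_a = √[μ(2/r₂ − 1/a_t)] = 1.393 km/s.
Second burn Δv₂ = |v₂ − v_a| = 1.433 km/s.
Δv = Δv₁ + Δv₂ = 2.474 + 1.433 = 3.907 km/s.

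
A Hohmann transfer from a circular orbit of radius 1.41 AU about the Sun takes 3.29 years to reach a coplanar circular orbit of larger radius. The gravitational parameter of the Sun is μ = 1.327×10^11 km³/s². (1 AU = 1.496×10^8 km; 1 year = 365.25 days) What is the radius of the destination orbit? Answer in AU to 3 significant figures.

r₂ = 5.61 AU

In km: r₁ = 1.41 × 1.496×10^8 = 2.10936×10^8 km.
Transfer time t = 3.29 years × 365.25 × 86400 s = 1.03824504×10^8 s, and t = π√(a_t³/μ).
So a_t = (μ t²/π²)^(1/3) = (1.327×10^11 × (1.03824504×10^8)² / π²)^(1/3) = 5.2528×10^8 km.
Since a_t = (r₁ + r₂)/2, r₂ = 2a_t − r₁ = 2×5.2528×10^8 − 2.10936×10^8 = 8.39624×10^8 km.
In AU: r₂ = 8.39624×10^8 / 1.496×10^8 = 5.61 AU.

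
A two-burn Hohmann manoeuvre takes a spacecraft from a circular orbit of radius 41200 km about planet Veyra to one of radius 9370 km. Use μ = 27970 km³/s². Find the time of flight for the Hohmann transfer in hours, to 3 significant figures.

t = 21.0 hours

Semi-major axis of the transfer orbit: a_t = (41200 + 9370)/2 = 25285 km.
Transfer time t = π√(a_t³/μ) = π√((25285)³ / 27970) = 75530 s.
Converting: 75530 s ÷ 3600 s/hour = 21.0 hours.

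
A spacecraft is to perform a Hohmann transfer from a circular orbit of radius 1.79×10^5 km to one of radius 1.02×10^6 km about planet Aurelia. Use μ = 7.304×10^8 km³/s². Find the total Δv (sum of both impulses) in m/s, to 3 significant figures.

Semi-major axis of the transfer orbit: a_t = (1.790×10^5 + 1.020×10^6)/2 = 5.995×10^5 km.
At r₁ the circular-orbit speed is v₁ = √(μ/r₁) = 63.88 km/s.
On the transfer ellipse at r₁, vis-viva equation gives v_p = √[μ(2/r₁ − 1/a_t)] = 83.32 km/s.
First burn Δv₁ = |v_p − v₁| = 19.44 km/s.
Circular speed at r₂: v₂ = √(μ/r₂) = 26.76 km/s.
Transfer-orbit speed at r₂: v_a = √[μ(2/r₂ − 1/a_t)] = 14.62 km/s.
Second burn Δv₂ = |v₂ − v_a| = 12.14 km/s.
Total Δv = Δv₁ + Δv₂ = 31.58 km/s.

Δv = 31600 m/s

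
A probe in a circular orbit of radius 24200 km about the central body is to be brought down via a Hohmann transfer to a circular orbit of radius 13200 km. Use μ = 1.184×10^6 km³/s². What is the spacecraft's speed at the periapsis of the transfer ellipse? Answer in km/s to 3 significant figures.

Semi-major axis of the transfer orbit: a_t = (24200 + 13200)/2 = 18700 km.
The periapsis of the transfer ellipse is at r = 13200 km.
Applying v² = μ(2/r − 1/a_t): v = 10.77 km/s.

v = 10.8 km/s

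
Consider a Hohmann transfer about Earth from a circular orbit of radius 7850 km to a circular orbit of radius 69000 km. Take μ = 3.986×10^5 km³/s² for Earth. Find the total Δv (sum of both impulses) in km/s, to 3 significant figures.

Δv = 3.74 km/s

The Hohmann ellipse has a_t = (r₁ + r₂)/2 = 38425 km.
Circular speed at r₁: v₁ = √(μ/r₁) = √(3.986×10^5/7850) = 7.126 km/s.
On the transfer ellipse at r₁, vis-viva gives v_p = √[μ(2/r₁ − 1/a_t)] = 9.549 km/s.
First burn Δv₁ = |v_p − v₁| = 2.423 km/s.
Circular speed at r₂: v₂ = √(μ/r₂) = 2.403 km/s.
Transfer-orbit speed at r₂: v_a = √[μ(2/r₂ − 1/a_t)] = 1.086 km/s.
Second burn Δv₂ = |v₂ − v_a| = 1.317 km/s.
Total Δv = Δv₁ + Δv₂ = 3.740 km/s.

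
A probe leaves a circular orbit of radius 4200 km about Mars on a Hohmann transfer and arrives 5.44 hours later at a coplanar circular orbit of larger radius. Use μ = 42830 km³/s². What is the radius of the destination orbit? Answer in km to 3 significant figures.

r₂ = 19500 km

Transfer time t = 5.44 hours = 19584 s, and t = π√(a_t³/μ).
So a_t = (μ t²/π²)^(1/3) = (42830 × (19584)² / π²)^(1/3) = 11851 km.
Since a_t = (r₁ + r₂)/2, r₂ = 2a_t − r₁ = 2×11851 − 4200 = 19502 km.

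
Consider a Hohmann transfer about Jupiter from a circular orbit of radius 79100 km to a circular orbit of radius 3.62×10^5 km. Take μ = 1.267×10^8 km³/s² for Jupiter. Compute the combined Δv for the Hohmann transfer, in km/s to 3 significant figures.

Δv = 18.8 km/s

Semi-major axis of the transfer orbit: a_t = (79100 + 3.620×10^5)/2 = 2.2055×10^5 km.
At r₁ the circular-orbit speed is v₁ = √(μ/r₁) = 40.022 km/s.
On the transfer ellipse at r₁, vis-viva gives v_p = √[μ(2/r₁ − 1/a_t)] = 51.274 km/s.
First burn Δv₁ = |v_p − v₁| = 11.252 km/s.
At r₂, v₂ = √(μ/r₂) = 18.7083 km/s.
Transfer-orbit speed at r₂: v_a = √[μ(2/r₂ − 1/a_t)] = 11.2039 km/s.
Second burn Δv₂ = |v₂ − v_a| = 7.5044 km/s.
Δv = Δv₁ + Δv₂ = 11.252 + 7.5044 = 18.76 km/s.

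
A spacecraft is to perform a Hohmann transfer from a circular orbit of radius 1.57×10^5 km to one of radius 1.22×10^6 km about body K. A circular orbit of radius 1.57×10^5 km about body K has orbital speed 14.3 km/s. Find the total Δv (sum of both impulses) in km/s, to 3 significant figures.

From the circular-orbit relation v² = μ/r at r = 1.57×10^5 km: μ = v²r = (14.3)² × 1.57×10^5 = 3.21049×10^7 km³/s².
The Hohmann ellipse has a_t = (r₁ + r₂)/2 = 6.885×10^5 km.
Circular speed at r₁: v₁ = √(μ/r₁) = √(3.21049×10^7/1.570×10^5) = 14.3000 km/s.
Transfer-orbit speed at r₁ (vis-viva): v_p = √[μ(2/r₁ − 1/a_t)] = 19.0355 km/s.
First burn Δv₁ = |v_p − v₁| = 4.7355 km/s.
At r₂, v₂ = √(μ/r₂) = 5.12987 km/s.
Transfer-orbit speed at r₂: v_a = √[μ(2/r₂ − 1/a_t)] = 2.44965 km/s.
Second burn Δv₂ = |v₂ − v_a| = 2.6802 km/s.
Δv = Δv₁ + Δv₂ = 4.7355 + 2.6802 = 7.416 km/s.

Δv = 7.42 km/s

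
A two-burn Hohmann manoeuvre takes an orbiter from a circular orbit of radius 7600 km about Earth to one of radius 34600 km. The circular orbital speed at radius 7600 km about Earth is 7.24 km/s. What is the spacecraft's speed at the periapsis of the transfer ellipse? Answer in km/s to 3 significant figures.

v = 9.27 km/s

From the circular-orbit relation v² = μ/r at r = 7600 km: μ = v²r = (7.24)² × 7600 = 3.98374×10^5 km³/s².
Semi-major axis of the transfer orbit: a_t = (7600 + 34600)/2 = 21100 km.
The periapsis of the transfer ellipse is at r = 7600 km.
Applying v² = μ(2/r − 1/a_t): v = 9.271 km/s.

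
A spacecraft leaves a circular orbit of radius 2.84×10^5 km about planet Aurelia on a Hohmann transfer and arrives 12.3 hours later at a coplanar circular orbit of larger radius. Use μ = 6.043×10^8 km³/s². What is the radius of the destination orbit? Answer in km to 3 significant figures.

Transfer time t = 12.3 hours = 44280 s, and t = π√(a_t³/μ).
So a_t = (μ t²/π²)^(1/3) = (6.043×10^8 × (44280)² / π²)^(1/3) = 4.9331×10^5 km.
Since a_t = (r₁ + r₂)/2, r₂ = 2a_t − r₁ = 2×4.9331×10^5 − 2.840×10^5 = 7.0262×10^5 km.

r₂ = 7.03×10^5 km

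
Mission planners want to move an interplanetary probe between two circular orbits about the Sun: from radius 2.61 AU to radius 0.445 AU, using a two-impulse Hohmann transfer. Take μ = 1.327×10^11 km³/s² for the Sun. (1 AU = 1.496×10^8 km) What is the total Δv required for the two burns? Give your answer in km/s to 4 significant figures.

Δv = 22.20 km/s

In km: r₁ = 2.61 × 1.496×10^8 = 3.90456×10^8 km; r₂ = 0.445 × 1.496×10^8 = 6.6572×10^7 km.
Transfer-ellipse semi-major axis a_t = (r₁ + r₂)/2 = (3.90456×10^8 + 6.6572×10^7)/2 = 2.28514×10^8 km.
Circular speed at r₁: v₁ = √(μ/r₁) = √(1.327×10^11/3.90456×10^8) = 18.4353 km/s.
Transfer-orbit speed at r₁ (v² = μ(2/r − 1/a)): v_a = √[μ(2/r₁ − 1/a_t)] = 9.95036 km/s.
First burn Δv₁ = |v_a − v₁| = 8.4849 km/s.
Circular speed at r₂: v₂ = √(μ/r₂) = 44.647 km/s.
Transfer-orbit speed at r₂: v_p = √[μ(2/r₂ − 1/a_t)] = 58.361 km/s.
Second burn Δv₂ = |v₂ − v_p| = 13.714 km/s.
Δv = Δv₁ + Δv₂ = 8.4849 + 13.714 = 22.20 km/s.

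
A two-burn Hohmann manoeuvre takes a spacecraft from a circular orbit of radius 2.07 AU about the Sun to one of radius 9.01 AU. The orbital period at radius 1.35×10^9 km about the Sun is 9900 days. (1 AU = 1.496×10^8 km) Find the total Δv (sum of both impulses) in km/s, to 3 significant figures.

From Kepler's third law T² = 4π²r³/μ at r = 1.35×10^9 km, T = 9900 days = 9900 × 86400 s = 8.5536×10^8 s: μ = 4π²r³/T² = 1.32759×10^11 km³/s².
In km: r₁ = 2.07 × 1.496×10^8 = 3.09672×10^8 km; r₂ = 9.01 × 1.496×10^8 = 1.347896×10^9 km.
Semi-major axis of the transfer orbit: a_t = (3.09672×10^8 + 1.347896×10^9)/2 = 8.28784×10^8 km.
At r₁ the circular-orbit speed is v₁ = √(μ/r₁) = 20.71 km/s.
On the transfer ellipse at r₁, vis-viva gives v_p = √[μ(2/r₁ − 1/a_t)] = 26.41 km/s.
First burn Δv₁ = |v_p − v₁| = 5.700 km/s.
Circular speed at r₂: v₂ = √(μ/r₂) = 9.924 km/s.
Transfer-orbit speed at r₂: v_a = √[μ(2/r₂ − 1/a_t)] = 6.066 km/s.
Second burn Δv₂ = |v₂ − v_a| = 3.858 km/s.
Total Δv = Δv₁ + Δv₂ = 9.558 km/s.

Δv = 9.56 km/s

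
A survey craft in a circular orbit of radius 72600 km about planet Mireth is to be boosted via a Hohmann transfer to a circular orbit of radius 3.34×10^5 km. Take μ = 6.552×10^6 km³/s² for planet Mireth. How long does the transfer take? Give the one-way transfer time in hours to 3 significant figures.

Semi-major axis of the transfer orbit: a_t = (72600 + 3.340×10^5)/2 = 2.033×10^5 km.
By Kepler's third law the transfer-orbit period is T = 2π√(a_t³/μ), so t = T/2 = 1.12504×10^5 s.
Converting: 1.12504×10^5 s ÷ 3600 s/hour = 31.3 hours.

t = 31.3 hours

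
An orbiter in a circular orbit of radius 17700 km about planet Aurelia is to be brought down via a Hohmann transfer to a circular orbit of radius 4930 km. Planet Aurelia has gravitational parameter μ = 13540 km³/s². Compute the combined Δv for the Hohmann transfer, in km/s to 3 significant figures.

Semi-major axis of the transfer orbit: a_t = (17700 + 4930)/2 = 11315 km.
At r₁ the circular-orbit speed is v₁ = √(μ/r₁) = 0.8746 km/s.
Transfer-orbit speed at r₁ (vis-viva equation): v_a = √[μ(2/r₁ − 1/a_t)] = 0.5773 km/s.
First burn Δv₁ = |v_a − v₁| = 0.2973 km/s.
Circular speed at r₂: v₂ = √(μ/r₂) = 1.6572 km/s.
Transfer-orbit speed at r₂: v_p = √[μ(2/r₂ − 1/a_t)] = 2.0727 km/s.
Second burn Δv₂ = |v₂ − v_p| = 0.4155 km/s.
Δv = Δv₁ + Δv₂ = 0.2973 + 0.4155 = 0.7128 km/s.

Δv = 0.713 km/s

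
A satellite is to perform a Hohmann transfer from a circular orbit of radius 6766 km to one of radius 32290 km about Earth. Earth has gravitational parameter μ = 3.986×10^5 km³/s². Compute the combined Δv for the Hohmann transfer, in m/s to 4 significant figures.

Δv = 3640 m/s

The Hohmann ellipse has a_t = (r₁ + r₂)/2 = 19528 km.
At r₁ the circular-orbit speed is v₁ = √(μ/r₁) = 7.6754 km/s.
Transfer-orbit speed at r₁ (vis-viva): v_p = √[μ(2/r₁ − 1/a_t)] = 9.8698 km/s.
First burn Δv₁ = |v_p − v₁| = 2.1944 km/s.
At r₂, v₂ = √(μ/r₂) = 3.5135 km/s.
Transfer-orbit speed at r₂: v_a = √[μ(2/r₂ − 1/a_t)] = 2.0681 km/s.
Second burn Δv₂ = |v₂ − v_a| = 1.4454 km/s.
Δv = Δv₁ + Δv₂ = 2.1944 + 1.4454 = 3.640 km/s.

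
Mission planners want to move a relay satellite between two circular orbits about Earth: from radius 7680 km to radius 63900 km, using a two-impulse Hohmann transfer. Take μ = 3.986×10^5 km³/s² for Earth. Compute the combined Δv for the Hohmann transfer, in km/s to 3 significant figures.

Δv = 3.76 km/s

The Hohmann ellipse has a_t = (r₁ + r₂)/2 = 35790 km.
Circular speed at r₁: v₁ = √(μ/r₁) = √(3.986×10^5/7680) = 7.204 km/s.
Transfer-orbit speed at r₁ (vis-viva): v_p = √[μ(2/r₁ − 1/a_t)] = 9.626 km/s.
First burn Δv₁ = |v_p − v₁| = 2.422 km/s.
Circular speed at r₂: v₂ = √(μ/r₂) = 2.498 km/s.
Transfer-orbit speed at r₂: v_a = √[μ(2/r₂ − 1/a_t)] = 1.157 km/s.
Second burn Δv₂ = |v₂ − v_a| = 1.341 km/s.
Total Δv = Δv₁ + Δv₂ = 3.763 km/s.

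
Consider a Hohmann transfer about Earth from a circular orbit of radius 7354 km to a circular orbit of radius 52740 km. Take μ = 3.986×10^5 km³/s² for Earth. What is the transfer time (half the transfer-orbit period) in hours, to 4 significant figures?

The Hohmann ellipse has a_t = (r₁ + r₂)/2 = 30047 km.
Transfer time t = π√(a_t³/μ) = π√((30047)³ / 3.986×10^5) = 25917 s.
Converting: 25917 s ÷ 3600 s/hour = 7.199 hours.

t = 7.199 hours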